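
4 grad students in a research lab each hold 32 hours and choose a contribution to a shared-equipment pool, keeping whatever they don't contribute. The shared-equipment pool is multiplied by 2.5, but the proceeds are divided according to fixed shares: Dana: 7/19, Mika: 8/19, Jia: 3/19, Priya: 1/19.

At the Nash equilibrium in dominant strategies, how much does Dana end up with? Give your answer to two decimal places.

61.47 hours

For player j, contributing a unit is worthwhile iff 2.5 × (j's share) ≥ 1, i.e. iff j's share is at least 0.4000.
Only Mika (8/19) clears that bar, contributing 32; the remaining 3 contribute 0. Total contributed: 32.
Dana keeps 32 and receives 2.5 × 32 × 7/19 = 29.47 from the shared-equipment pool, for a payoff of 61.47.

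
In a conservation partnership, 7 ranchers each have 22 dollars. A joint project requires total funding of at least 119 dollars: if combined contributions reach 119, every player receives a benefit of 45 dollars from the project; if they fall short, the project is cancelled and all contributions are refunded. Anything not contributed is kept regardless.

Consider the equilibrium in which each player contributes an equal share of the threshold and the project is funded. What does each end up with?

50 dollars

Equal share of the threshold: 119/7 = 17.
At this profile no one gains by cutting their contribution: any cut drops the total below 119, the project is cancelled, contributions are refunded, and the deviator ends with 22, which is less than 22 − 17 + 45 = 50. Contributing more than 17 just wastes the excess. So contributing exactly 17 is a best response.
Each player's payoff: 22 − 17 + 45 = 50.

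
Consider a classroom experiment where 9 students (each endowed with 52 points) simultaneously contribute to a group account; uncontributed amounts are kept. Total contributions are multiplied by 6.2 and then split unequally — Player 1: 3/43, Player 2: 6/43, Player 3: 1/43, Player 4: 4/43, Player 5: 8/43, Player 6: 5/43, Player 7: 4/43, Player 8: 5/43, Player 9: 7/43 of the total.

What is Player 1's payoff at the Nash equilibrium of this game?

96.99 points

A player with share s gets back 6.2·s per unit contributed, so full contribution is dominant for anyone with s > 1/6.2 = 0.1613 and zero contribution is dominant for anyone below.
Player 5 and Player 9 are above the threshold, contributing 52 each; the remaining 7 contribute 0. Total contributed: 104.
Player 1 keeps 52 and receives 6.2 × 104 × 3/43 = 44.99 from the group account, for a payoff of 96.99.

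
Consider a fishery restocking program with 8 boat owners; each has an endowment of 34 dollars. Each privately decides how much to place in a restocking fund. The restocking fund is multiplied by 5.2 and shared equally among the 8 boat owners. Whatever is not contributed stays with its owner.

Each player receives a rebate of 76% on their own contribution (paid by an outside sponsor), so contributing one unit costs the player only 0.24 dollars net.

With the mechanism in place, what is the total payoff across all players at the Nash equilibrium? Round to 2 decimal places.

The effective private return per unit is now (5.2/8) / 0.24 = 2.7083 > 1, so every player's dominant strategy flips to full contribution.
So the Nash equilibrium is full contribution by all 8; the group earns 8 × (34 × 0.76 + 5.2 × 34) = 1621.12.

1621.12 dollars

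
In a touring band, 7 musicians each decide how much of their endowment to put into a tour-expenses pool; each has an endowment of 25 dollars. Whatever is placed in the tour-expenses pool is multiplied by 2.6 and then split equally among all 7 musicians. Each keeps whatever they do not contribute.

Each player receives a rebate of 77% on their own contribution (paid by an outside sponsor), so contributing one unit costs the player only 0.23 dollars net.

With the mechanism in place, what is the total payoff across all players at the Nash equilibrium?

The effective private return per unit is now (2.6/7) / 0.23 = 1.6149 > 1, so every player's dominant strategy flips to full contribution.
At the Nash equilibrium everyone contributes 25. Group total payoff = 7 × (25 × 0.77 + 2.6 × 25) = 589.75.

589.75 dollars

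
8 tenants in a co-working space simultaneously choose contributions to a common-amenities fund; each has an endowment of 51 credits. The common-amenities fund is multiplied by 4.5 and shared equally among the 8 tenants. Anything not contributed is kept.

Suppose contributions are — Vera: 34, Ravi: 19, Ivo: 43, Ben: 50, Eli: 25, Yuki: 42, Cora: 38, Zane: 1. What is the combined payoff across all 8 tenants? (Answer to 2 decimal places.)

Total contributed: 34 + 19 + 43 + 50 + 25 + 42 + 38 + 1 = 252; total kept: 8 × 51 − 252 = 156.
The common-amenities fund pays out 4.5 × 252 = 1134.00 in aggregate.
Group total = 156 + 1134.00 = 1290.00.

1290.00 credits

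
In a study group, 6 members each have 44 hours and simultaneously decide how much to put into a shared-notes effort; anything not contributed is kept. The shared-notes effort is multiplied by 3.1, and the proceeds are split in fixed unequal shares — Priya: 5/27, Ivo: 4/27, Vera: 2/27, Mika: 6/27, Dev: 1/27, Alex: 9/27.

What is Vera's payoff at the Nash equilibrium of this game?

Player j's private return per contributed unit is 3.1 × (j's share). Contributing is weakly dominant for j when that share is at least 1/3.1 = 0.3226, and contributing 0 is dominant otherwise.
The only share above 0.3226 is Alex's 9/27, contributing 44; the remaining 5 contribute 0. Total contributed: 44.
Vera keeps 44 and receives 3.1 × 44 × 2/27 = 10.10 from the shared-notes effort, for a payoff of 54.10.

54.10 hours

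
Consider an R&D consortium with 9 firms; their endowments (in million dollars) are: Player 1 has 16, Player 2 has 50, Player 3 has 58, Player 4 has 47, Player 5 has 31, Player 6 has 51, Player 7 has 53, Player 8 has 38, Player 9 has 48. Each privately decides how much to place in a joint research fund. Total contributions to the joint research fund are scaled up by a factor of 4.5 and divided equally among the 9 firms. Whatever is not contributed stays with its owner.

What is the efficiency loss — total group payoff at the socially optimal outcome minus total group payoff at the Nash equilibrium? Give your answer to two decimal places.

The private return per contributed unit is 4.5/9 = 0.5000 < 1 for every player regardless of endowment, so the Nash equilibrium is zero contribution and the group total is Σ E_j = 16 + 50 + 58 + 47 + 31 + 51 + 53 + 38 + 48 = 392.
Each contributed unit returns 4.500 to the group, so the social optimum is full contribution by everyone: group total = 4.500 × 392 = 1764.00.
Efficiency loss = (4.500 − 1) × 392 = 1372.00.

1372.00 million dollars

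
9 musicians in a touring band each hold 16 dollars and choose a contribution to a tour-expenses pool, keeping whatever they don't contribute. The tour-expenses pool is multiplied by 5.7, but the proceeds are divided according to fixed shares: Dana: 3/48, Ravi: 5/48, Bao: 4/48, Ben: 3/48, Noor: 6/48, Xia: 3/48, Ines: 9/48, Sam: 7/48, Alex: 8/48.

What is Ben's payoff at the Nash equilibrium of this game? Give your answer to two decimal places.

21.70 dollars

Each unit j contributes comes back to j as 5.7 × (j's share), so j prefers to contribute only if that share exceeds 1/5.7 = 0.1754; otherwise keeping the unit dominates.
Ines alone (share 9/48) is above the threshold, contributing 16; the remaining 8 contribute 0. Total contributed: 16.
Ben keeps 16 and receives 5.7 × 16 × 3/48 = 5.70 from the tour-expenses pool, for a payoff of 21.70.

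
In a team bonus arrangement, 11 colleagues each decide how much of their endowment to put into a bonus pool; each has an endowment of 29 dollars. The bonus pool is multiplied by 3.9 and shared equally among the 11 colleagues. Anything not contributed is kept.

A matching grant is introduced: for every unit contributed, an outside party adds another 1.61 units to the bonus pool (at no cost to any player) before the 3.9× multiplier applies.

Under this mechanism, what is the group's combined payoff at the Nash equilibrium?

319.00 dollars

The effective private return is 3.9 × 2.61 / 11 = 0.9254, which is still under 1, so the mechanism doesn't change anyone's dominant strategy: zero contribution.
Everyone keeps their endowment and the group total is 11 × 29 = 319.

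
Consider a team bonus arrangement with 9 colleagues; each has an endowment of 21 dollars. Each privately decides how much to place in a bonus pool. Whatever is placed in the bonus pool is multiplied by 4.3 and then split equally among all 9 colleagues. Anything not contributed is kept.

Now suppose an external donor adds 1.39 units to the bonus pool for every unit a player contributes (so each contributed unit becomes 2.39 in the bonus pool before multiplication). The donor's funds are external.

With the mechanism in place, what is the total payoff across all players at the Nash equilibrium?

The effective private return per unit is now 4.3 × 2.39 / 9 = 1.1419 > 1, so every player's dominant strategy flips to full contribution.
So the Nash equilibrium is full contribution by all 9; the group earns 4.3 × 2.39 × 189 = 1942.35.

1942.35 dollars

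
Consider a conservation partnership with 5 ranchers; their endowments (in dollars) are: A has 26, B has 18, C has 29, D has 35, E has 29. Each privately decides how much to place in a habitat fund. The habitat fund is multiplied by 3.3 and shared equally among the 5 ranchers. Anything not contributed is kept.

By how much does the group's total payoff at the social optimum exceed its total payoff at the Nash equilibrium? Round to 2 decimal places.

The private return per contributed unit is 3.3/5 = 0.6600 < 1 for every player regardless of endowment, so the Nash equilibrium is zero contribution and the group total is Σ E_j = 26 + 18 + 29 + 35 + 29 = 137.
Each contributed unit returns 3.300 to the group, so the social optimum is full contribution by everyone: group total = 3.300 × 137 = 452.10.
Efficiency loss = (3.300 − 1) × 137 = 315.10.

315.10 dollars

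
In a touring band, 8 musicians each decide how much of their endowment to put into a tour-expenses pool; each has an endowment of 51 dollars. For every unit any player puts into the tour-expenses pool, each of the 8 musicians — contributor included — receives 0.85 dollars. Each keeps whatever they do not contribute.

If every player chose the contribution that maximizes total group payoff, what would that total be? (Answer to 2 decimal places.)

Each contributed unit returns 6.800 to the group as a whole (0.85 to each of 8 players), which exceeds 1, so the social optimum is full contribution: group total = 6.800 × 408 = 2774.40.

2774.40 dollars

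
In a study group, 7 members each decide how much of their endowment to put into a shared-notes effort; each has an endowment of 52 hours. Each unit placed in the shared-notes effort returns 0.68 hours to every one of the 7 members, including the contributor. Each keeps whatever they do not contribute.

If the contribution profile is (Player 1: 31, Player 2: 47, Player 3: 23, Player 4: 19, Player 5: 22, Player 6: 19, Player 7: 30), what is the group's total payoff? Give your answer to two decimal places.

Total contributed: 31 + 47 + 23 + 19 + 22 + 19 + 30 = 191; total kept: 7 × 52 − 191 = 173.
The shared-notes effort pays out 0.68 × 7 × 191 = 909.16 in aggregate.
Group total = 173 + 909.16 = 1082.16.

1082.16 hours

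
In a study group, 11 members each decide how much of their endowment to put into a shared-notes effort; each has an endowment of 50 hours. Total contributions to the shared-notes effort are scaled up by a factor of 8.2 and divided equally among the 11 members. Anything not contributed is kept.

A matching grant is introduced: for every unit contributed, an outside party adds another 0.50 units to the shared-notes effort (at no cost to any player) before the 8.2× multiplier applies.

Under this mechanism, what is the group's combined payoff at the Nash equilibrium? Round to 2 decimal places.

The effective private return per unit is now 8.2 × 1.50 / 11 = 1.1182 > 1, so every player's dominant strategy flips to full contribution.
So the Nash equilibrium is full contribution by all 11; the group earns 8.2 × 1.50 × 550 = 6765.00.

6765.00 hours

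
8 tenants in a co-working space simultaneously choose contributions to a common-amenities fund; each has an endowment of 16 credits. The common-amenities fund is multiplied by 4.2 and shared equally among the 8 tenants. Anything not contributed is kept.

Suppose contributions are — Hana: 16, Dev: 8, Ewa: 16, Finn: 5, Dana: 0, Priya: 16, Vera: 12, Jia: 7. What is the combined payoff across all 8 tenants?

Total contributed: 16 + 8 + 16 + 5 + 0 + 16 + 12 + 7 = 80; total kept: 8 × 16 − 80 = 48.
The common-amenities fund pays out 4.2 × 80 = 336.00 in aggregate.
Group total = 48 + 336.00 = 384.00.

384.00 credits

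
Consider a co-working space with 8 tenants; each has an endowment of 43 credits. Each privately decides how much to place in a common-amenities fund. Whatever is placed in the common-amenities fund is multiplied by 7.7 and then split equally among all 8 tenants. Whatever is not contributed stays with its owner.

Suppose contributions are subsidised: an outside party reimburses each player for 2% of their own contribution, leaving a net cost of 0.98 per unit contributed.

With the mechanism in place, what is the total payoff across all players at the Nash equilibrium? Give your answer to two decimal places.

344.00 credits

The effective private return is (7.7/8) / 0.98 = 0.9821, which is still under 1, so the mechanism doesn't change anyone's dominant strategy: zero contribution.
Everyone keeps their endowment and the group total is 8 × 43 = 344.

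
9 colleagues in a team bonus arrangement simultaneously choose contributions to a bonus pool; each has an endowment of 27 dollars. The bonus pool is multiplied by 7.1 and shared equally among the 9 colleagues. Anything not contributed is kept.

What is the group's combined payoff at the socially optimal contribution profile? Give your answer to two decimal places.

1725.30 dollars

Each contributed unit returns 7.100 to the group as a whole (0.7889 to each of 9 players), which exceeds 1, so the social optimum is full contribution: group total = 7.100 × 243 = 1725.30.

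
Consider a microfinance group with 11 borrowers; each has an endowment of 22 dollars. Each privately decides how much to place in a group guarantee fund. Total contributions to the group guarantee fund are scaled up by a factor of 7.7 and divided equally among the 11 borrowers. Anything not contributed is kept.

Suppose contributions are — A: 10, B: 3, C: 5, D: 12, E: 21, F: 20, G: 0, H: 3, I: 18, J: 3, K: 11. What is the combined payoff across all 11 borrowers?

Total contributed: 10 + 3 + 5 + 12 + 21 + 20 + 0 + 3 + 18 + 3 + 11 = 106; total kept: 11 × 22 − 106 = 136.
The group guarantee fund pays out 7.7 × 106 = 816.20 in aggregate.
Group total = 136 + 816.20 = 952.20.

952.20 dollars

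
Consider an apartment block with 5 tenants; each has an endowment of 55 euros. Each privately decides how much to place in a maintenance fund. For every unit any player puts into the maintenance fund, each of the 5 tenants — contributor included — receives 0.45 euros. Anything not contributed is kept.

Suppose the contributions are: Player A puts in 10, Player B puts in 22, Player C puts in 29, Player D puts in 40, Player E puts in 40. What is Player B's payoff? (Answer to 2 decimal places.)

Total contributed: 10 + 22 + 29 + 40 + 40 = 141.
Each receives 0.45 × 141 = 63.45 from the maintenance fund.
Player B keeps 55 − 22 = 33, so Player B's payoff is 33 + 63.45 = 96.45.

96.45 euros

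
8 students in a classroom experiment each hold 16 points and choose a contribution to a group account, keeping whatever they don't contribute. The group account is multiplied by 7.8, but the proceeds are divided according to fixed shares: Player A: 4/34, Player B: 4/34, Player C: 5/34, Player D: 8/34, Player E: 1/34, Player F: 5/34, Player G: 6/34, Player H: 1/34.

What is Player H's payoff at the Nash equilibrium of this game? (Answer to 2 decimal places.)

30.68 points

A player with share s gets back 7.8·s per unit contributed, so full contribution is dominant for anyone with s > 1/7.8 = 0.1282 and zero contribution is dominant for anyone below.
Player C, Player D, Player F and Player G are above the threshold, contributing 16 each; the remaining 4 contribute 0. Total contributed: 64.
Player H keeps 16 and receives 7.8 × 64 × 1/34 = 14.68 from the group account, for a payoff of 30.68.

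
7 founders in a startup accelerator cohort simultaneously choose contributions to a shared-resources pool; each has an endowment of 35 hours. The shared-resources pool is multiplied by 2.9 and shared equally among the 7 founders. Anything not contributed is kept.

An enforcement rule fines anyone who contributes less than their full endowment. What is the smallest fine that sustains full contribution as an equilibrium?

20.50 hours

Given the others contribute fully, the best deviation is to contribute 0 (any partial contribution still incurs the fine and gives up units whose private return 0.4143 is below 1).
Deviating from 35 to 0 saves 35 hours but forfeits the deviator's share of the drop in the shared-resources pool: 2.9/7 × 35 = 14.50.
So the deviation gain is 35 − 14.50 = 20.50, and the fine must be at least 20.50 hours to wipe it out.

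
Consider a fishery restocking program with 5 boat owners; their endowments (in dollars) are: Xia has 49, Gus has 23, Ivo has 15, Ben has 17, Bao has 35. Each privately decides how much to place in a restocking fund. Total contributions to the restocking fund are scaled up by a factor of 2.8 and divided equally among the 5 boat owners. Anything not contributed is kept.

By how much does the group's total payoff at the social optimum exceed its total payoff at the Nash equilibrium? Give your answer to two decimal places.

250.20 dollars

The private return per contributed unit is 2.8/5 = 0.5600 < 1 for every player regardless of endowment, so the Nash equilibrium is zero contribution and the group total is Σ E_j = 49 + 23 + 15 + 17 + 35 = 139.
Each contributed unit returns 2.800 to the group, so the social optimum is full contribution by everyone: group total = 2.800 × 139 = 389.20.
Efficiency loss = (2.800 − 1) × 139 = 250.20.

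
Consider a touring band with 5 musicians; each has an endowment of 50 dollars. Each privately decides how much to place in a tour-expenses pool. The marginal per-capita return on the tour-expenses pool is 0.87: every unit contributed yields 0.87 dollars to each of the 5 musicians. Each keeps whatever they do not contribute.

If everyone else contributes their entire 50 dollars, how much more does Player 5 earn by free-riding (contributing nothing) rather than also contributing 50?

6.50 dollars

Switching from a contribution of 50 to 0 lets Player 5 keep an extra 50 dollars, but lowers the tour-expenses pool by 50, which costs Player 5 their own share of that drop: 0.87 × 50 = 43.50.
Net gain = 50 − 43.50 = 6.50. The private return per contributed unit (0.87) is below 1, so free-riding is indeed the best response regardless of what the others do.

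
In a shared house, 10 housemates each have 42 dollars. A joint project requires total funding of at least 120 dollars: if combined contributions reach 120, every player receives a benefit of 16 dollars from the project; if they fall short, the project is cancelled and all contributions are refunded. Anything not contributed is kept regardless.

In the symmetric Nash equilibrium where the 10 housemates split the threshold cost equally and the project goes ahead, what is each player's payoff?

Equal share of the threshold: 120/10 = 12.
At this profile no one gains by cutting their contribution: any cut drops the total below 120, the project is cancelled, contributions are refunded, and the deviator ends with 42, which is less than 42 − 12 + 16 = 46. Contributing more than 12 just wastes the excess. So contributing exactly 12 is a best response.
Each player's payoff: 42 − 12 + 16 = 46.

46 dollars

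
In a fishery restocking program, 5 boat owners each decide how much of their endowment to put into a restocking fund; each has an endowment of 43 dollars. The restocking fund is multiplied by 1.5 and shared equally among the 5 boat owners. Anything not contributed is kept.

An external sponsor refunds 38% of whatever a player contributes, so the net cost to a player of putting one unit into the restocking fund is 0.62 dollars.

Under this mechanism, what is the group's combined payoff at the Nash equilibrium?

Even with the mechanism, each unit contributed returns only (1.5/5) / 0.62 = 0.4839 per unit of net cost, so contributing nothing is still dominant.
At the Nash equilibrium no one contributes; group total payoff = 5 × 43 = 215.

215.00 dollars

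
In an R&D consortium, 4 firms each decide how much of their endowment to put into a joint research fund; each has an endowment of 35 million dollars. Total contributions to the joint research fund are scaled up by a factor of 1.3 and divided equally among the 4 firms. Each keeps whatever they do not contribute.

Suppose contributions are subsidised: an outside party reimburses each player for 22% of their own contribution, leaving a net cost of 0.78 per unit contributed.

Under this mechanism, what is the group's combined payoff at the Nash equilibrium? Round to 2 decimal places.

With the mechanism, a contributed unit returns (1.3/4) / 0.78 = 0.4167 per unit of net cost — still below 1 — so contributing 0 remains dominant for every player.
Everyone keeps their endowment and the group total is 4 × 35 = 140.

140.00 million dollars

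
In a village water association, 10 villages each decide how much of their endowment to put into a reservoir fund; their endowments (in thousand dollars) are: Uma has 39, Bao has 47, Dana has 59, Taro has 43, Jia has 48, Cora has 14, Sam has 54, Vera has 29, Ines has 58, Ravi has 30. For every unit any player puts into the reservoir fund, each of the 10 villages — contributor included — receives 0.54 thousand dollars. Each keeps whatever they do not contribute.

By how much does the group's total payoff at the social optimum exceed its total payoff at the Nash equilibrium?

1852.40 thousand dollars

The private return per contributed unit is 0.54 < 1 for everyone, so the Nash equilibrium is zero contribution and the group total is Σ E_j = 39 + 47 + 59 + 43 + 48 + 14 + 54 + 29 + 58 + 30 = 421.
Each contributed unit returns 5.400 to the group, so the social optimum is full contribution by everyone: group total = 5.400 × 421 = 2273.40.
Efficiency loss = (5.400 − 1) × 421 = 1852.40.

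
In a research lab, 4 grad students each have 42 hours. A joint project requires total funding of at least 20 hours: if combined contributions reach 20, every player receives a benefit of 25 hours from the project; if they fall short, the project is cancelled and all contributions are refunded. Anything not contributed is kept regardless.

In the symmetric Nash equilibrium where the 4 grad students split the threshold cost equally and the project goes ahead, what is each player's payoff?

62 hours

Equal share of the threshold: 20/4 = 5.
At this profile no one gains by cutting their contribution: any cut drops the total below 20, the project is cancelled, contributions are refunded, and the deviator ends with 42, which is less than 42 − 5 + 25 = 62. Contributing more than 5 just wastes the excess. So contributing exactly 5 is a best response.
Each player's payoff: 42 − 5 + 25 = 62.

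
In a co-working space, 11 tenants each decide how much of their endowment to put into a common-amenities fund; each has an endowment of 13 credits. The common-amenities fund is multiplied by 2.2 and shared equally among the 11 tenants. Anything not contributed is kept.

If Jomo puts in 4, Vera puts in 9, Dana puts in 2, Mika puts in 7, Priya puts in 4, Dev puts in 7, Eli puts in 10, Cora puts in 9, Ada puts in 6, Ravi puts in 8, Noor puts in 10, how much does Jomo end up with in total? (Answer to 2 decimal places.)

Total contributed: 4 + 9 + 2 + 7 + 4 + 7 + 10 + 9 + 6 + 8 + 10 = 76.
Each receives 2.2 × 76 / 11 = 15.20 from the common-amenities fund.
Jomo keeps 13 − 4 = 9, so Jomo's payoff is 9 + 15.20 = 24.20.

24.20 credits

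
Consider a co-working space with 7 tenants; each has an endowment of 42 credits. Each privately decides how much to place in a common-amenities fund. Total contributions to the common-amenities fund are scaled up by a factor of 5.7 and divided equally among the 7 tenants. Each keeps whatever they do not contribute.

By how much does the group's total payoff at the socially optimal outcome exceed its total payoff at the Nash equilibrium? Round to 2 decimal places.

1381.80 credits

Each contributed unit returns 5.7/7 = 0.8143 to its contributor — below 1 — so contributing 0 is dominant for every player. At the Nash equilibrium everyone keeps their 42, and the group total is 7 × 42 = 294.
Each contributed unit returns 5.700 to the group as a whole (0.8143 to each of 7 players), which exceeds 1, so the social optimum is full contribution: group total = 5.700 × 294 = 1675.80.
Efficiency loss = 1675.80 − 294 = 1381.80.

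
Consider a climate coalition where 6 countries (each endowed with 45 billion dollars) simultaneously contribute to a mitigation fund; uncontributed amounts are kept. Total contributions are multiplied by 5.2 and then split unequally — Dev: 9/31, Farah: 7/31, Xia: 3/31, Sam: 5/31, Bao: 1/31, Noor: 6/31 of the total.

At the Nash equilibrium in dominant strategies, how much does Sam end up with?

For player j, contributing a unit is worthwhile iff 5.2 × (j's share) ≥ 1, i.e. iff j's share is at least 0.1923.
Dev, Farah and Noor are above the threshold, contributing 45 each; the remaining 3 contribute 0. Total contributed: 135.
Sam keeps 45 and receives 5.2 × 135 × 5/31 = 113.23 from the mitigation fund, for a payoff of 158.23.

158.23 billion dollars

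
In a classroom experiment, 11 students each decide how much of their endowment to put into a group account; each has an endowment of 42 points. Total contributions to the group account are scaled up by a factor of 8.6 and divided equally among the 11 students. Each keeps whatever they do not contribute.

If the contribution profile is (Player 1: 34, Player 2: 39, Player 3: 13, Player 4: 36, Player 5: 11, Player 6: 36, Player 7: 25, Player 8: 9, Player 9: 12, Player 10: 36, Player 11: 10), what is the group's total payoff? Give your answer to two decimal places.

Total contributed: 34 + 39 + 13 + 36 + 11 + 36 + 25 + 9 + 12 + 36 + 10 = 261; total kept: 11 × 42 − 261 = 201.
The group account pays out 8.6 × 261 = 2244.60 in aggregate.
Group total = 201 + 2244.60 = 2445.60.

2445.60 points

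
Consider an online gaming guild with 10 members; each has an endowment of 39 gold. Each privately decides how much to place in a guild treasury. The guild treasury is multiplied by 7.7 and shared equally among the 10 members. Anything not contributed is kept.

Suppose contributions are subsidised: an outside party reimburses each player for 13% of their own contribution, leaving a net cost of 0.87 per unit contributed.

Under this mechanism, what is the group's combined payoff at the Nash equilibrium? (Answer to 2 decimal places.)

Even with the mechanism, each unit contributed returns only (7.7/10) / 0.87 = 0.8851 per unit of net cost, so contributing nothing is still dominant.
At the Nash equilibrium no one contributes; group total payoff = 10 × 39 = 390.

390.00 gold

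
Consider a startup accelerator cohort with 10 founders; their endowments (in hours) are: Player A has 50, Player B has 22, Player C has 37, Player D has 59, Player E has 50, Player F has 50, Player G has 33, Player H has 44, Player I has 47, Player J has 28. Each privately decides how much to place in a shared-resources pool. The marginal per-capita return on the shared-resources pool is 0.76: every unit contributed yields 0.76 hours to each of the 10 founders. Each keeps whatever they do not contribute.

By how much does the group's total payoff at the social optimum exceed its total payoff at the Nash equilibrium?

The private return per contributed unit is 0.76 < 1 for everyone, so the Nash equilibrium is zero contribution and the group total is Σ E_j = 50 + 22 + 37 + 59 + 50 + 50 + 33 + 44 + 47 + 28 = 420.
Each contributed unit returns 7.600 to the group, so the social optimum is full contribution by everyone: group total = 7.600 × 420 = 3192.00.
Efficiency loss = (7.600 − 1) × 420 = 2772.00.

2772.00 hours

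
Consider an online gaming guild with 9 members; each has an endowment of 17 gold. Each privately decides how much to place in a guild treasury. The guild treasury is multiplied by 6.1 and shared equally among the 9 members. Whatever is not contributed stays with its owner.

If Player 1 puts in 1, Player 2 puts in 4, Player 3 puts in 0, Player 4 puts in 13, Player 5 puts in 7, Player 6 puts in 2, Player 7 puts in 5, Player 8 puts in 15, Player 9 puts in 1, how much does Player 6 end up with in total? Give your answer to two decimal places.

Total contributed: 1 + 4 + 0 + 13 + 7 + 2 + 5 + 15 + 1 = 48.
Each receives 6.1 × 48 / 9 = 32.53 from the guild treasury.
Player 6 keeps 17 − 2 = 15, so Player 6's payoff is 15 + 32.53 = 47.53.

47.53 gold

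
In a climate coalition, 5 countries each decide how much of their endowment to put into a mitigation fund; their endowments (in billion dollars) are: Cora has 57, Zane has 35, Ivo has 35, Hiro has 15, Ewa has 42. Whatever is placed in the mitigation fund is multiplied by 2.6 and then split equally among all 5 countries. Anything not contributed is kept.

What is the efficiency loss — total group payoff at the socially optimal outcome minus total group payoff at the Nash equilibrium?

The private return per contributed unit is 2.6/5 = 0.5200 < 1 for every player regardless of endowment, so the Nash equilibrium is zero contribution and the group total is Σ E_j = 57 + 35 + 35 + 15 + 42 = 184.
Each contributed unit returns 2.600 to the group, so the social optimum is full contribution by everyone: group total = 2.600 × 184 = 478.40.
Efficiency loss = (2.600 − 1) × 184 = 294.40.

294.40 billion dollars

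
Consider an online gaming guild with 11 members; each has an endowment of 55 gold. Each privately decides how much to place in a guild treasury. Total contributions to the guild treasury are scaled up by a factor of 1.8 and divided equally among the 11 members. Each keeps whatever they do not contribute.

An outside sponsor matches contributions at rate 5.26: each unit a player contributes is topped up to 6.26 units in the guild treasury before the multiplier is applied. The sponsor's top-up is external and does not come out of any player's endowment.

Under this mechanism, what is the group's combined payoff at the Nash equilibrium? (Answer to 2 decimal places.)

The effective private return per unit is now 1.8 × 6.26 / 11 = 1.0244 > 1, so every player's dominant strategy flips to full contribution.
So the Nash equilibrium is full contribution by all 11; the group earns 1.8 × 6.26 × 605 = 6817.14.

6817.14 gold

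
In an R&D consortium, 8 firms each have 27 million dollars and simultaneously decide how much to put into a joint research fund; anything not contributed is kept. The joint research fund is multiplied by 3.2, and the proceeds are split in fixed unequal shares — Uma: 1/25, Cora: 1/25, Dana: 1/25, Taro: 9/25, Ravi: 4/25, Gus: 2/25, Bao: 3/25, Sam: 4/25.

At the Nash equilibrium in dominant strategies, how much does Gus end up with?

For player j, contributing a unit is worthwhile iff 3.2 × (j's share) ≥ 1, i.e. iff j's share is at least 0.3125.
The only share above 0.3125 is Taro's 9/25, contributing 27; the remaining 7 contribute 0. Total contributed: 27.
Gus keeps 27 and receives 3.2 × 27 × 2/25 = 6.91 from the joint research fund, for a payoff of 33.91.

33.91 million dollars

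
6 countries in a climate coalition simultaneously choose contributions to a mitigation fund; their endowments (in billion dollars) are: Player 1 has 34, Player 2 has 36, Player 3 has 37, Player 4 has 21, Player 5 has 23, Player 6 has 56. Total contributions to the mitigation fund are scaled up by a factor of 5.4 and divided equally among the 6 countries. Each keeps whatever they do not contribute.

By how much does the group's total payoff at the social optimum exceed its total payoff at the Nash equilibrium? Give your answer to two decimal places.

910.80 billion dollars

The private return per contributed unit is 5.4/6 = 0.9000 < 1 for every player regardless of endowment, so the Nash equilibrium is zero contribution and the group total is Σ E_j = 34 + 36 + 37 + 21 + 23 + 56 = 207.
Each contributed unit returns 5.400 to the group, so the social optimum is full contribution by everyone: group total = 5.400 × 207 = 1117.80.
Efficiency loss = (5.400 − 1) × 207 = 910.80.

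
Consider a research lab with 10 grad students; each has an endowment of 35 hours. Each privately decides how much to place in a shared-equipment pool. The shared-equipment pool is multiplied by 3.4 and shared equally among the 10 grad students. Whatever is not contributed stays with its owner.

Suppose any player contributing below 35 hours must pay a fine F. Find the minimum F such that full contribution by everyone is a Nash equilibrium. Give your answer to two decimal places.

23.10 hours

Given the others contribute fully, the best deviation is to contribute 0 (any partial contribution still incurs the fine and gives up units whose private return 0.3400 is below 1).
Deviating from 35 to 0 saves 35 hours but forfeits the deviator's share of the drop in the shared-equipment pool: 3.4/10 × 35 = 11.90.
So the deviation gain is 35 − 11.90 = 23.10, and the fine must be at least 23.10 hours to wipe it out.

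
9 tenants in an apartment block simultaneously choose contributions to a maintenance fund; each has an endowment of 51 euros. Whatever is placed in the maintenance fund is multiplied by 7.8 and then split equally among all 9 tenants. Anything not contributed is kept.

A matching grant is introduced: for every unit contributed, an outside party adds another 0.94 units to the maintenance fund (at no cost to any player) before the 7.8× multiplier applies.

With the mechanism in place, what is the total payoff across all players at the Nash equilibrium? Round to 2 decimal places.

Under the mechanism each unit contributed yields 7.8 × 1.94 / 9 = 1.6813 back to its contributor per unit of net cost, which exceeds 1, making full contribution the dominant choice for everyone.
So the Nash equilibrium is full contribution by all 9; the group earns 7.8 × 1.94 × 459 = 6945.59.

6945.59 euros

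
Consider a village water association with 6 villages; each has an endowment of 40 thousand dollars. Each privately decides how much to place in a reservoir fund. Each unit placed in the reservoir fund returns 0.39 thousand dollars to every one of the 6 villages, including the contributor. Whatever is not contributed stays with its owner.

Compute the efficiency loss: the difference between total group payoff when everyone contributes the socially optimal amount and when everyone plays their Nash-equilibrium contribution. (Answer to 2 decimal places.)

321.60 thousand dollars

The private return per contributed unit is 0.39 < 1, so contributing 0 is dominant for every player. At the Nash equilibrium everyone keeps their 40, and the group total is 6 × 40 = 240.
Each contributed unit returns 2.340 to the group as a whole (0.39 to each of 6 players), which exceeds 1, so the social optimum is full contribution: group total = 2.340 × 240 = 561.60.
Efficiency loss = 561.60 − 240 = 321.60.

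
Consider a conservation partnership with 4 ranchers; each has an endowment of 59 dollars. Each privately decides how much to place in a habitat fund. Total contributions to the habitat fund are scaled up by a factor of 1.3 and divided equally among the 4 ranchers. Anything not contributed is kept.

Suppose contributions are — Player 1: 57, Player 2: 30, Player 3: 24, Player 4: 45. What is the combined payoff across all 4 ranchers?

Total contributed: 57 + 30 + 24 + 45 = 156; total kept: 4 × 59 − 156 = 80.
The habitat fund pays out 1.3 × 156 = 202.80 in aggregate.
Group total = 80 + 202.80 = 282.80.

282.80 dollars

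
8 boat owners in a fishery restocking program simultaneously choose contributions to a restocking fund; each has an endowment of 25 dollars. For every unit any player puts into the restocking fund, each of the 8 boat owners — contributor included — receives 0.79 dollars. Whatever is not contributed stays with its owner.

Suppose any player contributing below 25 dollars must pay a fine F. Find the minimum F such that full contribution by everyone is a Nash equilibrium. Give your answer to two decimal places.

5.25 dollars

Given the others contribute fully, the best deviation is to contribute 0 (any partial contribution still incurs the fine and gives up units whose private return 0.79 is below 1).
Deviating from 25 to 0 saves 25 dollars but forfeits the deviator's share of the drop in the restocking fund: 0.79 × 25 = 19.75.
So the deviation gain is 25 − 19.75 = 5.25, and the fine must be at least 5.25 dollars to wipe it out.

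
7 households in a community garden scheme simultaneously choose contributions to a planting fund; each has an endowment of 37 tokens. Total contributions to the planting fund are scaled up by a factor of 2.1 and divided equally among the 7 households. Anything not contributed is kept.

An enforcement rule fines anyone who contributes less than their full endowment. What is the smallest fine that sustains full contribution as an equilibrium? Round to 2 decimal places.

Given the others contribute fully, the best deviation is to contribute 0 (any partial contribution still incurs the fine and gives up units whose private return 0.3000 is below 1).
Deviating from 37 to 0 saves 37 tokens but forfeits the deviator's share of the drop in the planting fund: 2.1/7 × 37 = 11.10.
So the deviation gain is 37 − 11.10 = 25.90, and the fine must be at least 25.90 tokens to wipe it out.

25.90 tokens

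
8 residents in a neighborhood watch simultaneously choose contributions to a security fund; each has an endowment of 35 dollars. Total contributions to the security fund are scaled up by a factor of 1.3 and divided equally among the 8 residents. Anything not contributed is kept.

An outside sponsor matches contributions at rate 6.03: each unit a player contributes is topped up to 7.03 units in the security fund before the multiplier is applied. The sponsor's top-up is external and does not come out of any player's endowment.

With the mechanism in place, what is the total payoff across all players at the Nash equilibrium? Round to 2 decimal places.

With the mechanism, a contributed unit returns 1.3 × 7.03 / 8 = 1.1424 per unit of net cost to the contributor — now above 1 — so contributing fully is weakly dominant for every player.
So the Nash equilibrium is full contribution by all 8; the group earns 1.3 × 7.03 × 280 = 2558.92.

2558.92 dollars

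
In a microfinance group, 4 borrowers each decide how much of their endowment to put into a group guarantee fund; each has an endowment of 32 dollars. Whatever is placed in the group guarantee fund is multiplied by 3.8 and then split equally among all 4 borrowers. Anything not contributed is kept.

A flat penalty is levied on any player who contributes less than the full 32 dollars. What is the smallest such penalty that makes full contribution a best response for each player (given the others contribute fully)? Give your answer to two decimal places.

1.60 dollars

Given the others contribute fully, the best deviation is to contribute 0 (any partial contribution still incurs the fine and gives up units whose private return 0.9500 is below 1).
Deviating from 32 to 0 saves 32 dollars but forfeits the deviator's share of the drop in the group guarantee fund: 3.8/4 × 32 = 30.40.
So the deviation gain is 32 − 30.40 = 1.60, and the fine must be at least 1.60 dollars to wipe it out.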